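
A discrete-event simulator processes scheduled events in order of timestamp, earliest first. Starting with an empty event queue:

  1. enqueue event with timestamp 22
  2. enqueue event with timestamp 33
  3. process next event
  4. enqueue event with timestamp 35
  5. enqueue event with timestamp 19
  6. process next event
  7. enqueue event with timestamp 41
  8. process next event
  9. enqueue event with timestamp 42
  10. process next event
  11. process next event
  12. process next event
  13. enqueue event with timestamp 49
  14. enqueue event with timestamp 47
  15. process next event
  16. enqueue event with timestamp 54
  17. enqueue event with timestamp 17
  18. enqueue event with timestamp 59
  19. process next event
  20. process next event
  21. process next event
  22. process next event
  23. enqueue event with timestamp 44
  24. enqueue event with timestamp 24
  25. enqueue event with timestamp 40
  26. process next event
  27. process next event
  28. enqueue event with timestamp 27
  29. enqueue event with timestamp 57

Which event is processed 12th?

24

insert 22 → {22}
insert 33 → {22, 33}
process next event → 22; now {33}
insert 35 → {33, 35}
insert 19 → {19, 33, 35}
process next event → 19; now {33, 35}
insert 41 → {33, 35, 41}
process next event → 33; now {35, 41}
insert 42 → {35, 41, 42}
process next event → 35; now {41, 42}
process next event → 41; now {42}
process next event → 42; now {}
insert 49 → {49}
insert 47 → {47, 49}
process next event → 47; now {49}
insert 54 → {49, 54}
insert 17 → {17, 49, 54}
insert 59 → {17, 49, 54, 59}
process next event → 17; now {49, 54, 59}
process next event → 49; now {54, 59}
process next event → 54; now {59}
process next event → 59; now {}
insert 44 → {44}
insert 24 → {24, 44}
insert 40 → {24, 40, 44}
process next event → 24; now {40, 44}
process next event → 40; now {44}
insert 27 → {27, 44}
insert 57 → {27, 44, 57}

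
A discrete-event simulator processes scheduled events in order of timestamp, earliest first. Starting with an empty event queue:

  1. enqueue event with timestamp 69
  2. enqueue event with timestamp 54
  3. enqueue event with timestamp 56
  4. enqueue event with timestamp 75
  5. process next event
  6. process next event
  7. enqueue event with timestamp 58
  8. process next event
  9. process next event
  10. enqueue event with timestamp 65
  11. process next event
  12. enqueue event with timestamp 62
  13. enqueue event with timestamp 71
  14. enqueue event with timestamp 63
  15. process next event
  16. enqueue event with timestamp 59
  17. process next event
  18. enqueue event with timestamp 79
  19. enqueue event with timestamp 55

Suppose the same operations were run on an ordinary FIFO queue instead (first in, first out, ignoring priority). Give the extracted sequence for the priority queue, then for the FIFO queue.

insert 69 → {69}
insert 54 → {54, 69}
insert 56 → {54, 56, 69}
insert 75 → {54, 56, 69, 75}
process next event → 54; now {56, 69, 75}
process next event → 56; now {69, 75}
insert 58 → {58, 69, 75}
process next event → 58; now {69, 75}
process next event → 69; now {75}
insert 65 → {65, 75}
process next event → 65; now {75}
insert 62 → {62, 75}
insert 71 → {62, 71, 75}
insert 63 → {62, 63, 71, 75}
process next event → 62; now {63, 71, 75}
insert 59 → {59, 63, 71, 75}
process next event → 59; now {63, 71, 75}
insert 79 → {63, 71, 75, 79}
insert 55 → {55, 63, 71, 75, 79}

priority queue: [54, 56, 58, 69, 65, 62, 59]; FIFO queue: [69, 54, 56, 75, 58, 65, 62]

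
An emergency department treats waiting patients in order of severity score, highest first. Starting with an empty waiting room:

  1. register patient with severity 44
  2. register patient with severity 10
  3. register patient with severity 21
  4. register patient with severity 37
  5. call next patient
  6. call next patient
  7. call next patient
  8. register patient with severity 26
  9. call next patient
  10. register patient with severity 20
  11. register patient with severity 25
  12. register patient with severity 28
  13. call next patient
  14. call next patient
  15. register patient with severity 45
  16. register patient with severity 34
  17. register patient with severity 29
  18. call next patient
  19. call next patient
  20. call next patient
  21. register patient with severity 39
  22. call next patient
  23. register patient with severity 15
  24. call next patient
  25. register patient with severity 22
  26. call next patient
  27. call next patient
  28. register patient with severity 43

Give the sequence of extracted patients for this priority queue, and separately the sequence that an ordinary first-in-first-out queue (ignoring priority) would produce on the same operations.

priority queue: 44, 37, 21, 26, 28, 25, 45, 34, 29, 39, 20, 22, 15; FIFO queue: 44, 10, 21, 37, 26, 20, 25, 28, 45, 34, 29, 39, 15

insert 44 → {44}
insert 10 → {44, 10}
insert 21 → {44, 21, 10}
insert 37 → {44, 37, 21, 10}
call next patient → 44; now {37, 21, 10}
call next patient → 37; now {21, 10}
call next patient → 21; now {10}
insert 26 → {26, 10}
call next patient → 26; now {10}
insert 20 → {20, 10}
insert 25 → {25, 20, 10}
insert 28 → {28, 25, 20, 10}
call next patient → 28; now {25, 20, 10}
call next patient → 25; now {20, 10}
insert 45 → {45, 20, 10}
insert 34 → {45, 34, 20, 10}
insert 29 → {45, 34, 29, 20, 10}
call next patient → 45; now {34, 29, 20, 10}
call next patient → 34; now {29, 20, 10}
call next patient → 29; now {20, 10}
insert 39 → {39, 20, 10}
call next patient → 39; now {20, 10}
insert 15 → {20, 15, 10}
call next patient → 20; now {15, 10}
insert 22 → {22, 15, 10}
call next patient → 22; now {15, 10}
call next patient → 15; now {10}
insert 43 → {43, 10}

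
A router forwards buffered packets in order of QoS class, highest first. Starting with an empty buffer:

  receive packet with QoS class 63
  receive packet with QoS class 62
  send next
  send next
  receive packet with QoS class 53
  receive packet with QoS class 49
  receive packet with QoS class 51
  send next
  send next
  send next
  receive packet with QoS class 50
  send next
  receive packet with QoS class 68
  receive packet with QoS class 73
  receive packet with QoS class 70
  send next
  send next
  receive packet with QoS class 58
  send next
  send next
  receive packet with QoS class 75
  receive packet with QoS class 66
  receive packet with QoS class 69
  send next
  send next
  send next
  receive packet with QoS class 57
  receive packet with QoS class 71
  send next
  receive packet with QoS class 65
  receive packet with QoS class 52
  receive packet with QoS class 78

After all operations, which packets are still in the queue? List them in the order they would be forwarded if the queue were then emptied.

[78, 65, 57, 52]

insert 63 → {63}
insert 62 → {63, 62}
send next → 63; now {62}
send next → 62; now {}
insert 53 → {53}
insert 49 → {53, 49}
insert 51 → {53, 51, 49}
send next → 53; now {51, 49}
send next → 51; now {49}
send next → 49; now {}
insert 50 → {50}
send next → 50; now {}
insert 68 → {68}
insert 73 → {73, 68}
insert 70 → {73, 70, 68}
send next → 73; now {70, 68}
send next → 70; now {68}
insert 58 → {68, 58}
send next → 68; now {58}
send next → 58; now {}
insert 75 → {75}
insert 66 → {75, 66}
insert 69 → {75, 69, 66}
send next → 75; now {69, 66}
send next → 69; now {66}
send next → 66; now {}
insert 57 → {57}
insert 71 → {71, 57}
send next → 71; now {57}
insert 65 → {65, 57}
insert 52 → {65, 57, 52}
insert 78 → {78, 65, 57, 52}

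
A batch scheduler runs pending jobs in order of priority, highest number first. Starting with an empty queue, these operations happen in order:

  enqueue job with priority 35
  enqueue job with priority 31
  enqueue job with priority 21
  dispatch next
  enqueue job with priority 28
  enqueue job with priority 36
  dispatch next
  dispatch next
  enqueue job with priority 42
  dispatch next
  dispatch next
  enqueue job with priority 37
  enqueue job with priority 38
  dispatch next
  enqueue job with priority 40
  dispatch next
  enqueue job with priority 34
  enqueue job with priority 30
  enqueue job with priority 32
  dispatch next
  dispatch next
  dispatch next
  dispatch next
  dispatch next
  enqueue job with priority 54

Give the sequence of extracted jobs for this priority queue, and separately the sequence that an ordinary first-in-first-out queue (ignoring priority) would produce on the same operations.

priority queue: 35, 36, 31, 42, 28, 38, 40, 37, 34, 32, 30, 21; FIFO queue: 35, 31, 21, 28, 36, 42, 37, 38, 40, 34, 30, 32

insert 35 → {35}
insert 31 → {35, 31}
insert 21 → {35, 31, 21}
dispatch next → 35; now {31, 21}
insert 28 → {31, 28, 21}
insert 36 → {36, 31, 28, 21}
dispatch next → 36; now {31, 28, 21}
dispatch next → 31; now {28, 21}
insert 42 → {42, 28, 21}
dispatch next → 42; now {28, 21}
dispatch next → 28; now {21}
insert 37 → {37, 21}
insert 38 → {38, 37, 21}
dispatch next → 38; now {37, 21}
insert 40 → {40, 37, 21}
dispatch next → 40; now {37, 21}
insert 34 → {37, 34, 21}
insert 30 → {37, 34, 30, 21}
insert 32 → {37, 34, 32, 30, 21}
dispatch next → 37; now {34, 32, 30, 21}
dispatch next → 34; now {32, 30, 21}
dispatch next → 32; now {30, 21}
dispatch next → 30; now {21}
dispatch next → 21; now {}
insert 54 → {54}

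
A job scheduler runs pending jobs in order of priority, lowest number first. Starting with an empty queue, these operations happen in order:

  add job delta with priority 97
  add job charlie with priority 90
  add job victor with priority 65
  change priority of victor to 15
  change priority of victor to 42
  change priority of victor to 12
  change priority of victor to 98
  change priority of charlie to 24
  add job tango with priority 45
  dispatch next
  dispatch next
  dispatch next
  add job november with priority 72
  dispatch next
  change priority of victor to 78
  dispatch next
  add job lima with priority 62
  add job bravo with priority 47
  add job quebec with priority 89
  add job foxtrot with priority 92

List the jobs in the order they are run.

[charlie, tango, delta, november, victor]

add delta (priority 97) → {delta:97}
add charlie (priority 90) → {charlie:90, delta:97}
add victor (priority 65) → {victor:65, charlie:90, delta:97}
update victor to priority 15 → {victor:15, charlie:90, delta:97}
update victor to priority 42 → {victor:42, charlie:90, delta:97}
update victor to priority 12 → {victor:12, charlie:90, delta:97}
update victor to priority 98 → {charlie:90, delta:97, victor:98}
update charlie to priority 24 → {charlie:24, delta:97, victor:98}
add tango (priority 45) → {charlie:24, tango:45, delta:97, victor:98}
dispatch next → charlie; now {tango:45, delta:97, victor:98}
dispatch next → tango; now {delta:97, victor:98}
dispatch next → delta; now {victor:98}
add november (priority 72) → {november:72, victor:98}
dispatch next → november; now {victor:98}
update victor to priority 78 → {victor:78}
dispatch next → victor; now {}
add lima (priority 62) → {lima:62}
add bravo (priority 47) → {bravo:47, lima:62}
add quebec (priority 89) → {bravo:47, lima:62, quebec:89}
add foxtrot (priority 92) → {bravo:47, lima:62, quebec:89, foxtrot:92}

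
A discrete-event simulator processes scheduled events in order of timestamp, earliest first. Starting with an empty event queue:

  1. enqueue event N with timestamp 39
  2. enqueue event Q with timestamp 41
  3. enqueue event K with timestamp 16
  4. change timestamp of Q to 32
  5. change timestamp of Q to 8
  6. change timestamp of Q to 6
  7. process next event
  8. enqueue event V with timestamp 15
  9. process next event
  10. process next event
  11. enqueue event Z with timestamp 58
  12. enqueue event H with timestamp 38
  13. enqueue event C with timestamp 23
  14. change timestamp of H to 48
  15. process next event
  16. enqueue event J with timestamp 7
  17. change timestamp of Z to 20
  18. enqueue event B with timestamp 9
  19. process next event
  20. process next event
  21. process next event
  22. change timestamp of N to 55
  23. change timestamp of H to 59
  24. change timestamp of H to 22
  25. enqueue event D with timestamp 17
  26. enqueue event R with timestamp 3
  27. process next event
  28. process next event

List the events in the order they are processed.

[Q, V, K, C, J, B, Z, R, D]

add N (timestamp 39) → {N:39}
add Q (timestamp 41) → {N:39, Q:41}
add K (timestamp 16) → {K:16, N:39, Q:41}
update Q to timestamp 32 → {K:16, Q:32, N:39}
update Q to timestamp 8 → {Q:8, K:16, N:39}
update Q to timestamp 6 → {Q:6, K:16, N:39}
process next event → Q; now {K:16, N:39}
add V (timestamp 15) → {V:15, K:16, N:39}
process next event → V; now {K:16, N:39}
process next event → K; now {N:39}
add Z (timestamp 58) → {N:39, Z:58}
add H (timestamp 38) → {H:38, N:39, Z:58}
add C (timestamp 23) → {C:23, H:38, N:39, Z:58}
update H to timestamp 48 → {C:23, N:39, H:48, Z:58}
process next event → C; now {N:39, H:48, Z:58}
add J (timestamp 7) → {J:7, N:39, H:48, Z:58}
update Z to timestamp 20 → {J:7, Z:20, N:39, H:48}
add B (timestamp 9) → {J:7, B:9, Z:20, N:39, H:48}
process next event → J; now {B:9, Z:20, N:39, H:48}
process next event → B; now {Z:20, N:39, H:48}
process next event → Z; now {N:39, H:48}
update N to timestamp 55 → {H:48, N:55}
update H to timestamp 59 → {N:55, H:59}
update H to timestamp 22 → {H:22, N:55}
add D (timestamp 17) → {D:17, H:22, N:55}
add R (timestamp 3) → {R:3, D:17, H:22, N:55}
process next event → R; now {D:17, H:22, N:55}
process next event → D; now {H:22, N:55}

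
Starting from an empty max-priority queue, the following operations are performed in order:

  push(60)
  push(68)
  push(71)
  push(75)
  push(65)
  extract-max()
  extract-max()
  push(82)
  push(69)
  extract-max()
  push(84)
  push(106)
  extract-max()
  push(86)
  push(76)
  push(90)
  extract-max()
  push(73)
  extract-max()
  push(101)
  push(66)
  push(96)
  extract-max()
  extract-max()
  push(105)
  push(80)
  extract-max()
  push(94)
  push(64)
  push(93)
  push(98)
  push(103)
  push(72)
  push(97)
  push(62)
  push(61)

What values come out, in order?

75, 71, 82, 106, 90, 86, 101, 96, 105

insert 60 → {60}
insert 68 → {68, 60}
insert 71 → {71, 68, 60}
insert 75 → {75, 71, 68, 60}
insert 65 → {75, 71, 68, 65, 60}
extract-max → 75; now {71, 68, 65, 60}
extract-max → 71; now {68, 65, 60}
insert 82 → {82, 68, 65, 60}
insert 69 → {82, 69, 68, 65, 60}
extract-max → 82; now {69, 68, 65, 60}
insert 84 → {84, 69, 68, 65, 60}
insert 106 → {106, 84, 69, 68, 65, 60}
extract-max → 106; now {84, 69, 68, 65, 60}
insert 86 → {86, 84, 69, 68, 65, 60}
insert 76 → {86, 84, 76, 69, 68, 65, 60}
insert 90 → {90, 86, 84, 76, 69, 68, 65, 60}
extract-max → 90; now {86, 84, 76, 69, 68, 65, 60}
insert 73 → {86, 84, 76, 73, 69, 68, 65, 60}
extract-max → 86; now {84, 76, 73, 69, 68, 65, 60}
insert 101 → {101, 84, 76, 73, 69, 68, 65, 60}
insert 66 → {101, 84, 76, 73, 69, 68, 66, 65, 60}
insert 96 → {101, 96, 84, 76, 73, 69, 68, 66, 65, 60}
extract-max → 101; now {96, 84, 76, 73, 69, 68, 66, 65, 60}
extract-max → 96; now {84, 76, 73, 69, 68, 66, 65, 60}
insert 105 → {105, 84, 76, 73, 69, 68, 66, 65, 60}
insert 80 → {105, 84, 80, 76, 73, 69, 68, 66, 65, 60}
extract-max → 105; now {84, 80, 76, 73, 69, 68, 66, 65, 60}
insert 94 → {94, 84, 80, 76, 73, 69, 68, 66, 65, 60}
insert 64 → {94, 84, 80, 76, 73, 69, 68, 66, 65, 64, 60}
insert 93 → {94, 93, 84, 80, 76, 73, 69, 68, 66, 65, 64, 60}
insert 98 → {98, 94, 93, 84, 80, 76, 73, 69, 68, 66, 65, 64, 60}
insert 103 → {103, 98, 94, 93, 84, 80, 76, 73, 69, 68, 66, 65, 64, 60}
insert 72 → {103, 98, 94, 93, 84, 80, 76, 73, 72, 69, 68, 66, 65, 64, 60}
insert 97 → {103, 98, 97, 94, 93, 84, 80, 76, 73, 72, 69, 68, 66, 65, 64, 60}
insert 62 → {103, 98, 97, 94, 93, 84, 80, 76, 73, 72, 69, 68, 66, 65, 64, 62, 60}
insert 61 → {103, 98, 97, 94, 93, 84, 80, 76, 73, 72, 69, 68, 66, 65, 64, 62, 61, 60}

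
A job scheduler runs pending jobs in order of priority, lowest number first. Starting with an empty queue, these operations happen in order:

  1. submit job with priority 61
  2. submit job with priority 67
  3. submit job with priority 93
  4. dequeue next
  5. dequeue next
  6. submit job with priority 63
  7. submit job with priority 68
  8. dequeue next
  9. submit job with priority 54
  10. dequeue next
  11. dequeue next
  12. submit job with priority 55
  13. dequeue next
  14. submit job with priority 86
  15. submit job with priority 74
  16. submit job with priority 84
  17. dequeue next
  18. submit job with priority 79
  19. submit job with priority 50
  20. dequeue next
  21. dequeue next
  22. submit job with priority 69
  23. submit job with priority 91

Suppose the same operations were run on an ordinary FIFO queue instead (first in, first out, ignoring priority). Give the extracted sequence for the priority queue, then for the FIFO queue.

priority queue: 61, 67, 63, 54, 68, 55, 74, 50, 79; FIFO queue: [61, 67, 93, 63, 68, 54, 55, 86, 74]

insert 61 → {61}
insert 67 → {61, 67}
insert 93 → {61, 67, 93}
dequeue next → 61; now {67, 93}
dequeue next → 67; now {93}
insert 63 → {63, 93}
insert 68 → {63, 68, 93}
dequeue next → 63; now {68, 93}
insert 54 → {54, 68, 93}
dequeue next → 54; now {68, 93}
dequeue next → 68; now {93}
insert 55 → {55, 93}
dequeue next → 55; now {93}
insert 86 → {86, 93}
insert 74 → {74, 86, 93}
insert 84 → {74, 84, 86, 93}
dequeue next → 74; now {84, 86, 93}
insert 79 → {79, 84, 86, 93}
insert 50 → {50, 79, 84, 86, 93}
dequeue next → 50; now {79, 84, 86, 93}
dequeue next → 79; now {84, 86, 93}
insert 69 → {69, 84, 86, 93}
insert 91 → {69, 84, 86, 91, 93}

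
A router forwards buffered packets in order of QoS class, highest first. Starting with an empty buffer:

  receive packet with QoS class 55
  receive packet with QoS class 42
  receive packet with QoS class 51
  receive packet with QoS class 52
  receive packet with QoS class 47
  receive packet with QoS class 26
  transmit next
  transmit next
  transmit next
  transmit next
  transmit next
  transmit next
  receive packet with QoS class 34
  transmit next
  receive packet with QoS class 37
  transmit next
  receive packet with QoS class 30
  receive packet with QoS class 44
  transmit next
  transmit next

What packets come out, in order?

55 → 52 → 51 → 47 → 42 → 26 → 34 → 37 → 44 → 30

insert 55 → {55}
insert 42 → {55, 42}
insert 51 → {55, 51, 42}
insert 52 → {55, 52, 51, 42}
insert 47 → {55, 52, 51, 47, 42}
insert 26 → {55, 52, 51, 47, 42, 26}
transmit next → 55; now {52, 51, 47, 42, 26}
transmit next → 52; now {51, 47, 42, 26}
transmit next → 51; now {47, 42, 26}
transmit next → 47; now {42, 26}
transmit next → 42; now {26}
transmit next → 26; now {}
insert 34 → {34}
transmit next → 34; now {}
insert 37 → {37}
transmit next → 37; now {}
insert 30 → {30}
insert 44 → {44, 30}
transmit next → 44; now {30}
transmit next → 30; now {}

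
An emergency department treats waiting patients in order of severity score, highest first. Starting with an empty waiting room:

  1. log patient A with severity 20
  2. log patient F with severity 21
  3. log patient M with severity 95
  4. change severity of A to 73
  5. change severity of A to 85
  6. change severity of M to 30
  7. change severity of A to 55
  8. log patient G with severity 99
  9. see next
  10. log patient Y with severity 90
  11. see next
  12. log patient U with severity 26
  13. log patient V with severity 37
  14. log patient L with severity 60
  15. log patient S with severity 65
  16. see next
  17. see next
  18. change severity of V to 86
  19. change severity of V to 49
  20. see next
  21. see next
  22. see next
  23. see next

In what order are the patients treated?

add A (severity 20) → {A:20}
add F (severity 21) → {F:21, A:20}
add M (severity 95) → {M:95, F:21, A:20}
update A to severity 73 → {M:95, A:73, F:21}
update A to severity 85 → {M:95, A:85, F:21}
update M to severity 30 → {A:85, M:30, F:21}
update A to severity 55 → {A:55, M:30, F:21}
add G (severity 99) → {G:99, A:55, M:30, F:21}
see next → G; now {A:55, M:30, F:21}
add Y (severity 90) → {Y:90, A:55, M:30, F:21}
see next → Y; now {A:55, M:30, F:21}
add U (severity 26) → {A:55, M:30, U:26, F:21}
add V (severity 37) → {A:55, V:37, M:30, U:26, F:21}
add L (severity 60) → {L:60, A:55, V:37, M:30, U:26, F:21}
add S (severity 65) → {S:65, L:60, A:55, V:37, M:30, U:26, F:21}
see next → S; now {L:60, A:55, V:37, M:30, U:26, F:21}
see next → L; now {A:55, V:37, M:30, U:26, F:21}
update V to severity 86 → {V:86, A:55, M:30, U:26, F:21}
update V to severity 49 → {A:55, V:49, M:30, U:26, F:21}
see next → A; now {V:49, M:30, U:26, F:21}
see next → V; now {M:30, U:26, F:21}
see next → M; now {U:26, F:21}
see next → U; now {F:21}

G → Y → S → L → A → V → M → U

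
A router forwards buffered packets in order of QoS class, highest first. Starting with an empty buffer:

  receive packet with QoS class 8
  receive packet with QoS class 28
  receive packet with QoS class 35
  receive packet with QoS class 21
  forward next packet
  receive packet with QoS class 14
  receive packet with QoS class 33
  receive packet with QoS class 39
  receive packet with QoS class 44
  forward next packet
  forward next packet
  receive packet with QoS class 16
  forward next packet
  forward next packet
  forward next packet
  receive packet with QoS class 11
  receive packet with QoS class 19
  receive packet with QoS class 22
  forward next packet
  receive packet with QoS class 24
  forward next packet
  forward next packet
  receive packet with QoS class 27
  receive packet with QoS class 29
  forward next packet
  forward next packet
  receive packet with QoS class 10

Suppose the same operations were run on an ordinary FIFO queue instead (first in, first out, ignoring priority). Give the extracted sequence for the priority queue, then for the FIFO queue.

insert 8 → {8}
insert 28 → {28, 8}
insert 35 → {35, 28, 8}
insert 21 → {35, 28, 21, 8}
forward next packet → 35; now {28, 21, 8}
insert 14 → {28, 21, 14, 8}
insert 33 → {33, 28, 21, 14, 8}
insert 39 → {39, 33, 28, 21, 14, 8}
insert 44 → {44, 39, 33, 28, 21, 14, 8}
forward next packet → 44; now {39, 33, 28, 21, 14, 8}
forward next packet → 39; now {33, 28, 21, 14, 8}
insert 16 → {33, 28, 21, 16, 14, 8}
forward next packet → 33; now {28, 21, 16, 14, 8}
forward next packet → 28; now {21, 16, 14, 8}
forward next packet → 21; now {16, 14, 8}
insert 11 → {16, 14, 11, 8}
insert 19 → {19, 16, 14, 11, 8}
insert 22 → {22, 19, 16, 14, 11, 8}
forward next packet → 22; now {19, 16, 14, 11, 8}
insert 24 → {24, 19, 16, 14, 11, 8}
forward next packet → 24; now {19, 16, 14, 11, 8}
forward next packet → 19; now {16, 14, 11, 8}
insert 27 → {27, 16, 14, 11, 8}
insert 29 → {29, 27, 16, 14, 11, 8}
forward next packet → 29; now {27, 16, 14, 11, 8}
forward next packet → 27; now {16, 14, 11, 8}
insert 10 → {16, 14, 11, 10, 8}

priority queue: [35, 44, 39, 33, 28, 21, 22, 24, 19, 29, 27]; FIFO queue: [8, 28, 35, 21, 14, 33, 39, 44, 16, 11, 19]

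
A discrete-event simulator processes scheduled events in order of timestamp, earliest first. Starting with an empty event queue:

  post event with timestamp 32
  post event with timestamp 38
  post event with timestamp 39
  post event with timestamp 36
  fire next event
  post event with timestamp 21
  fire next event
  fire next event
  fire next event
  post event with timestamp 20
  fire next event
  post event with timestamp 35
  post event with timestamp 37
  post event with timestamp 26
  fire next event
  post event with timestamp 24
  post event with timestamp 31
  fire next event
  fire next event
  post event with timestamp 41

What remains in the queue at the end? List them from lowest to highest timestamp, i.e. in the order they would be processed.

35 → 37 → 39 → 41

insert 32 → {32}
insert 38 → {32, 38}
insert 39 → {32, 38, 39}
insert 36 → {32, 36, 38, 39}
fire next event → 32; now {36, 38, 39}
insert 21 → {21, 36, 38, 39}
fire next event → 21; now {36, 38, 39}
fire next event → 36; now {38, 39}
fire next event → 38; now {39}
insert 20 → {20, 39}
fire next event → 20; now {39}
insert 35 → {35, 39}
insert 37 → {35, 37, 39}
insert 26 → {26, 35, 37, 39}
fire next event → 26; now {35, 37, 39}
insert 24 → {24, 35, 37, 39}
insert 31 → {24, 31, 35, 37, 39}
fire next event → 24; now {31, 35, 37, 39}
fire next event → 31; now {35, 37, 39}
insert 41 → {35, 37, 39, 41}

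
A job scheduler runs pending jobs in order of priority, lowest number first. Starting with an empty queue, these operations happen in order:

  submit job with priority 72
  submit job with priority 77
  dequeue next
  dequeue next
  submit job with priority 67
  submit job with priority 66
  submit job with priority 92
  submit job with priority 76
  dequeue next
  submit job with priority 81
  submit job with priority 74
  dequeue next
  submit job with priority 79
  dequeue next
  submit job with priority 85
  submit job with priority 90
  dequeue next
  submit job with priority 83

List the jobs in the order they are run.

insert 72 → {72}
insert 77 → {72, 77}
dequeue next → 72; now {77}
dequeue next → 77; now {}
insert 67 → {67}
insert 66 → {66, 67}
insert 92 → {66, 67, 92}
insert 76 → {66, 67, 76, 92}
dequeue next → 66; now {67, 76, 92}
insert 81 → {67, 76, 81, 92}
insert 74 → {67, 74, 76, 81, 92}
dequeue next → 67; now {74, 76, 81, 92}
insert 79 → {74, 76, 79, 81, 92}
dequeue next → 74; now {76, 79, 81, 92}
insert 85 → {76, 79, 81, 85, 92}
insert 90 → {76, 79, 81, 85, 90, 92}
dequeue next → 76; now {79, 81, 85, 90, 92}
insert 83 → {79, 81, 83, 85, 90, 92}

[72, 77, 66, 67, 74, 76]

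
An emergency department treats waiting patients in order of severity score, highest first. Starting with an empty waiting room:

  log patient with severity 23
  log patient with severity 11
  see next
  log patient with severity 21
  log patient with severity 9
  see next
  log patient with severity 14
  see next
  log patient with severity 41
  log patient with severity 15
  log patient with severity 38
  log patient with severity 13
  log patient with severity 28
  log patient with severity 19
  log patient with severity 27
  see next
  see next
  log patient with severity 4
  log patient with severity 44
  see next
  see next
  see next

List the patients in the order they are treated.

insert 23 → {23}
insert 11 → {23, 11}
see next → 23; now {11}
insert 21 → {21, 11}
insert 9 → {21, 11, 9}
see next → 21; now {11, 9}
insert 14 → {14, 11, 9}
see next → 14; now {11, 9}
insert 41 → {41, 11, 9}
insert 15 → {41, 15, 11, 9}
insert 38 → {41, 38, 15, 11, 9}
insert 13 → {41, 38, 15, 13, 11, 9}
insert 28 → {41, 38, 28, 15, 13, 11, 9}
insert 19 → {41, 38, 28, 19, 15, 13, 11, 9}
insert 27 → {41, 38, 28, 27, 19, 15, 13, 11, 9}
see next → 41; now {38, 28, 27, 19, 15, 13, 11, 9}
see next → 38; now {28, 27, 19, 15, 13, 11, 9}
insert 4 → {28, 27, 19, 15, 13, 11, 9, 4}
insert 44 → {44, 28, 27, 19, 15, 13, 11, 9, 4}
see next → 44; now {28, 27, 19, 15, 13, 11, 9, 4}
see next → 28; now {27, 19, 15, 13, 11, 9, 4}
see next → 27; now {19, 15, 13, 11, 9, 4}

23, 21, 14, 41, 38, 44, 28, 27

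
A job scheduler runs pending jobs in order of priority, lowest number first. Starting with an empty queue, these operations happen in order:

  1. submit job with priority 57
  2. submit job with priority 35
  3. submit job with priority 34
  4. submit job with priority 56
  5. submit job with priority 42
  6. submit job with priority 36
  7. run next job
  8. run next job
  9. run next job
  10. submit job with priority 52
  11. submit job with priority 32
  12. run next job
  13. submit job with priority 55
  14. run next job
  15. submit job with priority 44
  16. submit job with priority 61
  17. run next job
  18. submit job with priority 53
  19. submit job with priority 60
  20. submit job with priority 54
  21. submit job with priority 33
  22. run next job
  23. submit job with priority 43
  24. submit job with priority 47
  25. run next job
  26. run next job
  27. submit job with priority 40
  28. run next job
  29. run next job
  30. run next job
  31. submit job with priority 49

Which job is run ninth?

47

insert 57 → {57}
insert 35 → {35, 57}
insert 34 → {34, 35, 57}
insert 56 → {34, 35, 56, 57}
insert 42 → {34, 35, 42, 56, 57}
insert 36 → {34, 35, 36, 42, 56, 57}
run next job → 34; now {35, 36, 42, 56, 57}
run next job → 35; now {36, 42, 56, 57}
run next job → 36; now {42, 56, 57}
insert 52 → {42, 52, 56, 57}
insert 32 → {32, 42, 52, 56, 57}
run next job → 32; now {42, 52, 56, 57}
insert 55 → {42, 52, 55, 56, 57}
run next job → 42; now {52, 55, 56, 57}
insert 44 → {44, 52, 55, 56, 57}
insert 61 → {44, 52, 55, 56, 57, 61}
run next job → 44; now {52, 55, 56, 57, 61}
insert 53 → {52, 53, 55, 56, 57, 61}
insert 60 → {52, 53, 55, 56, 57, 60, 61}
insert 54 → {52, 53, 54, 55, 56, 57, 60, 61}
insert 33 → {33, 52, 53, 54, 55, 56, 57, 60, 61}
run next job → 33; now {52, 53, 54, 55, 56, 57, 60, 61}
insert 43 → {43, 52, 53, 54, 55, 56, 57, 60, 61}
insert 47 → {43, 47, 52, 53, 54, 55, 56, 57, 60, 61}
run next job → 43; now {47, 52, 53, 54, 55, 56, 57, 60, 61}
run next job → 47; now {52, 53, 54, 55, 56, 57, 60, 61}
insert 40 → {40, 52, 53, 54, 55, 56, 57, 60, 61}
run next job → 40; now {52, 53, 54, 55, 56, 57, 60, 61}
run next job → 52; now {53, 54, 55, 56, 57, 60, 61}
run next job → 53; now {54, 55, 56, 57, 60, 61}
insert 49 → {49, 54, 55, 56, 57, 60, 61}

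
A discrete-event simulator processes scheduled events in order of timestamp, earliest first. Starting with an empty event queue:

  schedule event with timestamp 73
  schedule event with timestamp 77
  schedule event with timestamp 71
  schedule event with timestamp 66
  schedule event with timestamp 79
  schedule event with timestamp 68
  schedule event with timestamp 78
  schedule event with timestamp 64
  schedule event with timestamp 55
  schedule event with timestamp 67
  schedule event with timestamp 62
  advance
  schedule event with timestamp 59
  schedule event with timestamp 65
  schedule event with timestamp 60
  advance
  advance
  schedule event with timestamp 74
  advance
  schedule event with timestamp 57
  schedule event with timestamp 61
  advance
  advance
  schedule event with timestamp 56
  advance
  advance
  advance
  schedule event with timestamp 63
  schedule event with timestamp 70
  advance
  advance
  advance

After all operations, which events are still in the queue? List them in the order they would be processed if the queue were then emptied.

insert 73 → {73}
insert 77 → {73, 77}
insert 71 → {71, 73, 77}
insert 66 → {66, 71, 73, 77}
insert 79 → {66, 71, 73, 77, 79}
insert 68 → {66, 68, 71, 73, 77, 79}
insert 78 → {66, 68, 71, 73, 77, 78, 79}
insert 64 → {64, 66, 68, 71, 73, 77, 78, 79}
insert 55 → {55, 64, 66, 68, 71, 73, 77, 78, 79}
insert 67 → {55, 64, 66, 67, 68, 71, 73, 77, 78, 79}
insert 62 → {55, 62, 64, 66, 67, 68, 71, 73, 77, 78, 79}
advance → 55; now {62, 64, 66, 67, 68, 71, 73, 77, 78, 79}
insert 59 → {59, 62, 64, 66, 67, 68, 71, 73, 77, 78, 79}
insert 65 → {59, 62, 64, 65, 66, 67, 68, 71, 73, 77, 78, 79}
insert 60 → {59, 60, 62, 64, 65, 66, 67, 68, 71, 73, 77, 78, 79}
advance → 59; now {60, 62, 64, 65, 66, 67, 68, 71, 73, 77, 78, 79}
advance → 60; now {62, 64, 65, 66, 67, 68, 71, 73, 77, 78, 79}
insert 74 → {62, 64, 65, 66, 67, 68, 71, 73, 74, 77, 78, 79}
advance → 62; now {64, 65, 66, 67, 68, 71, 73, 74, 77, 78, 79}
insert 57 → {57, 64, 65, 66, 67, 68, 71, 73, 74, 77, 78, 79}
insert 61 → {57, 61, 64, 65, 66, 67, 68, 71, 73, 74, 77, 78, 79}
advance → 57; now {61, 64, 65, 66, 67, 68, 71, 73, 74, 77, 78, 79}
advance → 61; now {64, 65, 66, 67, 68, 71, 73, 74, 77, 78, 79}
insert 56 → {56, 64, 65, 66, 67, 68, 71, 73, 74, 77, 78, 79}
advance → 56; now {64, 65, 66, 67, 68, 71, 73, 74, 77, 78, 79}
advance → 64; now {65, 66, 67, 68, 71, 73, 74, 77, 78, 79}
advance → 65; now {66, 67, 68, 71, 73, 74, 77, 78, 79}
insert 63 → {63, 66, 67, 68, 71, 73, 74, 77, 78, 79}
insert 70 → {63, 66, 67, 68, 70, 71, 73, 74, 77, 78, 79}
advance → 63; now {66, 67, 68, 70, 71, 73, 74, 77, 78, 79}
advance → 66; now {67, 68, 70, 71, 73, 74, 77, 78, 79}
advance → 67; now {68, 70, 71, 73, 74, 77, 78, 79}

68 → 70 → 71 → 73 → 74 → 77 → 78 → 79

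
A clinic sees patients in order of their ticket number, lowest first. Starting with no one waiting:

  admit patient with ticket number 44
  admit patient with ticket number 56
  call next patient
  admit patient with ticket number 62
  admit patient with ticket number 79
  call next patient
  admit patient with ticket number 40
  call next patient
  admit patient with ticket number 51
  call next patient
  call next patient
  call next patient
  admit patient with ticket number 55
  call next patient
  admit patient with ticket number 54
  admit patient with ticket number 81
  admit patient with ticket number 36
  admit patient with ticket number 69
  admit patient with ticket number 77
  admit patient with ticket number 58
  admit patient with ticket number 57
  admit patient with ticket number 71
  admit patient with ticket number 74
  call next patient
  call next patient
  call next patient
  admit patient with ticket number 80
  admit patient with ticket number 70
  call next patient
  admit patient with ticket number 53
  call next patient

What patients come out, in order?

insert 44 → {44}
insert 56 → {44, 56}
call next patient → 44; now {56}
insert 62 → {56, 62}
insert 79 → {56, 62, 79}
call next patient → 56; now {62, 79}
insert 40 → {40, 62, 79}
call next patient → 40; now {62, 79}
insert 51 → {51, 62, 79}
call next patient → 51; now {62, 79}
call next patient → 62; now {79}
call next patient → 79; now {}
insert 55 → {55}
call next patient → 55; now {}
insert 54 → {54}
insert 81 → {54, 81}
insert 36 → {36, 54, 81}
insert 69 → {36, 54, 69, 81}
insert 77 → {36, 54, 69, 77, 81}
insert 58 → {36, 54, 58, 69, 77, 81}
insert 57 → {36, 54, 57, 58, 69, 77, 81}
insert 71 → {36, 54, 57, 58, 69, 71, 77, 81}
insert 74 → {36, 54, 57, 58, 69, 71, 74, 77, 81}
call next patient → 36; now {54, 57, 58, 69, 71, 74, 77, 81}
call next patient → 54; now {57, 58, 69, 71, 74, 77, 81}
call next patient → 57; now {58, 69, 71, 74, 77, 81}
insert 80 → {58, 69, 71, 74, 77, 80, 81}
insert 70 → {58, 69, 70, 71, 74, 77, 80, 81}
call next patient → 58; now {69, 70, 71, 74, 77, 80, 81}
insert 53 → {53, 69, 70, 71, 74, 77, 80, 81}
call next patient → 53; now {69, 70, 71, 74, 77, 80, 81}

44 → 56 → 40 → 51 → 62 → 79 → 55 → 36 → 54 → 57 → 58 → 53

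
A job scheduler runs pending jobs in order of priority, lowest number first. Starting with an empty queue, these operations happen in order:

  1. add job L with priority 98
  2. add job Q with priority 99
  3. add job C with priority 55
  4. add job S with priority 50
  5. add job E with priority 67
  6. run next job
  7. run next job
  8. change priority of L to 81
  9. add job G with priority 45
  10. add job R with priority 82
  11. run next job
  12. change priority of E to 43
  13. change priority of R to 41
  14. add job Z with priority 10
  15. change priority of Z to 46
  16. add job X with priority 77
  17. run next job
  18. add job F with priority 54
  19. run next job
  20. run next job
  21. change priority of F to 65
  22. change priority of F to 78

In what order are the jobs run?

add L (priority 98) → {L:98}
add Q (priority 99) → {L:98, Q:99}
add C (priority 55) → {C:55, L:98, Q:99}
add S (priority 50) → {S:50, C:55, L:98, Q:99}
add E (priority 67) → {S:50, C:55, E:67, L:98, Q:99}
run next job → S; now {C:55, E:67, L:98, Q:99}
run next job → C; now {E:67, L:98, Q:99}
update L to priority 81 → {E:67, L:81, Q:99}
add G (priority 45) → {G:45, E:67, L:81, Q:99}
add R (priority 82) → {G:45, E:67, L:81, R:82, Q:99}
run next job → G; now {E:67, L:81, R:82, Q:99}
update E to priority 43 → {E:43, L:81, R:82, Q:99}
update R to priority 41 → {R:41, E:43, L:81, Q:99}
add Z (priority 10) → {Z:10, R:41, E:43, L:81, Q:99}
update Z to priority 46 → {R:41, E:43, Z:46, L:81, Q:99}
add X (priority 77) → {R:41, E:43, Z:46, X:77, L:81, Q:99}
run next job → R; now {E:43, Z:46, X:77, L:81, Q:99}
add F (priority 54) → {E:43, Z:46, F:54, X:77, L:81, Q:99}
run next job → E; now {Z:46, F:54, X:77, L:81, Q:99}
run next job → Z; now {F:54, X:77, L:81, Q:99}
update F to priority 65 → {F:65, X:77, L:81, Q:99}
update F to priority 78 → {X:77, F:78, L:81, Q:99}

S, C, G, R, E, Z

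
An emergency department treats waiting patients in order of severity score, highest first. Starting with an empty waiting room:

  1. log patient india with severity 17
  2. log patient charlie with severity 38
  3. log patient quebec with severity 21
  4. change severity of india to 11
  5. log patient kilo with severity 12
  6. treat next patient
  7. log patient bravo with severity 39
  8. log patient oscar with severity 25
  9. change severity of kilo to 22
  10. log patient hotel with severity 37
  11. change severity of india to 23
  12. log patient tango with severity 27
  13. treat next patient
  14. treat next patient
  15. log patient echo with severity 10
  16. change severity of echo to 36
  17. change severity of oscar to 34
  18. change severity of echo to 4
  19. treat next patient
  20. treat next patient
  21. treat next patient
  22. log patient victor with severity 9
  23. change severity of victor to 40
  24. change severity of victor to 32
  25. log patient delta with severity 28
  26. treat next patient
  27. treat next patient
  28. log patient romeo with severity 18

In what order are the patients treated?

add india (severity 17) → {india:17}
add charlie (severity 38) → {charlie:38, india:17}
add quebec (severity 21) → {charlie:38, quebec:21, india:17}
update india to severity 11 → {charlie:38, quebec:21, india:11}
add kilo (severity 12) → {charlie:38, quebec:21, kilo:12, india:11}
treat next patient → charlie; now {quebec:21, kilo:12, india:11}
add bravo (severity 39) → {bravo:39, quebec:21, kilo:12, india:11}
add oscar (severity 25) → {bravo:39, oscar:25, quebec:21, kilo:12, india:11}
update kilo to severity 22 → {bravo:39, oscar:25, kilo:22, quebec:21, india:11}
add hotel (severity 37) → {bravo:39, hotel:37, oscar:25, kilo:22, quebec:21, india:11}
update india to severity 23 → {bravo:39, hotel:37, oscar:25, india:23, kilo:22, quebec:21}
add tango (severity 27) → {bravo:39, hotel:37, tango:27, oscar:25, india:23, kilo:22, quebec:21}
treat next patient → bravo; now {hotel:37, tango:27, oscar:25, india:23, kilo:22, quebec:21}
treat next patient → hotel; now {tango:27, oscar:25, india:23, kilo:22, quebec:21}
add echo (severity 10) → {tango:27, oscar:25, india:23, kilo:22, quebec:21, echo:10}
update echo to severity 36 → {echo:36, tango:27, oscar:25, india:23, kilo:22, quebec:21}
update oscar to severity 34 → {echo:36, oscar:34, tango:27, india:23, kilo:22, quebec:21}
update echo to severity 4 → {oscar:34, tango:27, india:23, kilo:22, quebec:21, echo:4}
treat next patient → oscar; now {tango:27, india:23, kilo:22, quebec:21, echo:4}
treat next patient → tango; now {india:23, kilo:22, quebec:21, echo:4}
treat next patient → india; now {kilo:22, quebec:21, echo:4}
add victor (severity 9) → {kilo:22, quebec:21, victor:9, echo:4}
update victor to severity 40 → {victor:40, kilo:22, quebec:21, echo:4}
update victor to severity 32 → {victor:32, kilo:22, quebec:21, echo:4}
add delta (severity 28) → {victor:32, delta:28, kilo:22, quebec:21, echo:4}
treat next patient → victor; now {delta:28, kilo:22, quebec:21, echo:4}
treat next patient → delta; now {kilo:22, quebec:21, echo:4}
add romeo (severity 18) → {kilo:22, quebec:21, romeo:18, echo:4}

charlie → bravo → hotel → oscar → tango → india → victor → delta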